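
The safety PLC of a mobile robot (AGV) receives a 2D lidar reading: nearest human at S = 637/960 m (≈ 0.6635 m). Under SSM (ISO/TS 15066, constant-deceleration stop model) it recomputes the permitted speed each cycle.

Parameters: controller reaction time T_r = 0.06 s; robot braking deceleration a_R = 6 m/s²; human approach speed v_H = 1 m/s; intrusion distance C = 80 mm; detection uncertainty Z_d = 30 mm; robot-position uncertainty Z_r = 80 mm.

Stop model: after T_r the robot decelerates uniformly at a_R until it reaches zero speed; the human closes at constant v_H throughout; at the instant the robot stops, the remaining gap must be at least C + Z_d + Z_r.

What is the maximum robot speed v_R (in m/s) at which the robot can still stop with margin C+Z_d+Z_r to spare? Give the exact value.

v_R_max = 5/4 m/s = 1.2500 m/s

quadratic (1/12)·v² + (17/75)·v + (-397/960) = 0
  disc = (17/75)² − 4·(1/12)·(-397/960) = 7569/40000 ; √disc = 87/200
  v_R = (−(17/75) + 87/200) / (2·(1/12)) = 5/4 m/s
check:
stop time T_s = (5/4)/6 = 0.2083 s
robot covers v_R·T_r = 1.2500·0.0600 = 0.0750 m before braking
braking distance = 1.2500²/(2·6.0000) = 0.1302 m
human over T_r+T_s: 1.0000·(0.0600+0.2083) = 0.2683 m
margins: 0.0800+0.0300+0.0800 = 0.1900 m
sum ≈ 0.0750+0.1302+0.2683+0.1900 ≈ 0.6635 m = S ✓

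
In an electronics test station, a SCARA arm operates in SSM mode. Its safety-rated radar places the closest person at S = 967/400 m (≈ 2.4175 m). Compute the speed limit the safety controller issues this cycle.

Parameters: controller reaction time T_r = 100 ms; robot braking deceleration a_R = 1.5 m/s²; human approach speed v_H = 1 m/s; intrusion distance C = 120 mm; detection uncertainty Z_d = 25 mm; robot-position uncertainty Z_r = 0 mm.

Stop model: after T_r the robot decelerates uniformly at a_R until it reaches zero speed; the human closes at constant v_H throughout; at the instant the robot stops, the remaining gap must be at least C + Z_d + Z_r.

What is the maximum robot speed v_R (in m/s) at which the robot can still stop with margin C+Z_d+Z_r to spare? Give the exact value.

v_R_max = 33/20 m/s = 1.6500 m/s

at the boundary: (1/3)·v² + (23/30)·v + (-869/400) = 0
  disc = (23/30)² − 4·(1/3)·(-869/400) = 784/225 ; √disc = 28/15
  v_R = (−(23/30) + 28/15) / (2·(1/3)) = 33/20 m/s
check:
stop time T_s = (33/20)/(3/2) = 1.1000 s
robot in T_r: 1.6500·0.1000 = 0.1650 m
robot under decel: 1.6500²/(2·1.5000) = 0.9075 m
human closes 1.0000·1.2000 = 1.2000 m
margins: 0.1200+0.0250+0.0000 = 0.1450 m
sum ≈ 0.1650+0.9075+1.2000+0.1450 ≈ 2.4175 m = S ✓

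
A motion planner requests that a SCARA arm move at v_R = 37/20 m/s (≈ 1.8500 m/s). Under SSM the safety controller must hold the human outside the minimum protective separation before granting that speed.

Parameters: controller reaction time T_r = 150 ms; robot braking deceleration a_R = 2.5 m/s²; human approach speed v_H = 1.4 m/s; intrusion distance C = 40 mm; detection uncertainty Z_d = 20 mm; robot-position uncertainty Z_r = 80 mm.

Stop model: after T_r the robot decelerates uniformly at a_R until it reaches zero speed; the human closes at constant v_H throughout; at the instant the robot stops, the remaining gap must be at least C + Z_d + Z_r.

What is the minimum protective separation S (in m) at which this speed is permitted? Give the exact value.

S_min = 587/250 m = 2.3480 m

T_s = v_R/a_R = (37/20)/(5/2) = 0.7400 s
reaction-phase robot travel = 1.8500·0.1500 = 0.2775 m
robot covers 1.8500·0.7400 − ½·2.5000·0.7400² = 0.6845 m while stopping
person approaches 1.4000·(0.1500+0.7400) = 1.2460 m
C+Z_d+Z_r = 0.0400+0.0200+0.0800 = 0.1400 m
S_min ≈ 0.2775+0.6845+1.2460+0.1400  ⇒  S_min = 587/250 m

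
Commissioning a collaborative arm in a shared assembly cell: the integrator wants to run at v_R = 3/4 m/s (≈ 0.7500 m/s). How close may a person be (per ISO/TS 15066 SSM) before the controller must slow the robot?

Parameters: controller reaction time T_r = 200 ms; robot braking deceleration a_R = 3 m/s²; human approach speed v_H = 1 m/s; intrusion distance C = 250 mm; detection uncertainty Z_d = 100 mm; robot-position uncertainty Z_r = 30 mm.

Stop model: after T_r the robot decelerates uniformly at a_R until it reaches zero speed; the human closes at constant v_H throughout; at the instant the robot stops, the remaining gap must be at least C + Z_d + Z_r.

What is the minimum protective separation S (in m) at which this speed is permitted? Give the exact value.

braking lasts T_s = (3/4)/3 = 0.2500 s
robot covers v_R·T_r = 0.7500·0.2000 = 0.1500 m before braking
robot covers 0.7500·0.2500 − ½·3.0000·0.2500² = 0.0938 m while stopping
human closes 1.0000·0.4500 = 0.4500 m
C+Z_d+Z_r = 0.2500+0.1000+0.0300 = 0.3800 m
S_min ≈ 0.1500+0.0938+0.4500+0.3800  ⇒  S_min = 859/800 m

S_min = 859/800 m = 1.0737 m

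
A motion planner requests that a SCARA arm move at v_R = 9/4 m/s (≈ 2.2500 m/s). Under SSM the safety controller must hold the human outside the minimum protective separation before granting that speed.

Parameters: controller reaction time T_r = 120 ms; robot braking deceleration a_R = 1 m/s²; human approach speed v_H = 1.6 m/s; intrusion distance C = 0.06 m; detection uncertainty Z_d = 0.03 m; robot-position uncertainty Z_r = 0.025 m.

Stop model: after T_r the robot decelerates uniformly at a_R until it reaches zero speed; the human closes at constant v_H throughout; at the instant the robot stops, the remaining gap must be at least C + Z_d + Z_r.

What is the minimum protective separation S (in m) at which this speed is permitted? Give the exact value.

T_s = v_R/a_R = (9/4)/1 = 2.2500 s
reaction-phase robot travel = 2.2500·0.1200 = 0.2700 m
robot covers 2.2500·2.2500 − ½·1.0000·2.2500² = 2.5312 m while stopping
person approaches 1.6000·(0.1200+2.2500) = 3.7920 m
residual clearance needed = 0.0600+0.0300+0.0250 = 0.1150 m
S_min ≈ 0.2700+2.5312+3.7920+0.1150  ⇒  S_min = 26833/4000 m

S_min = 26833/4000 m = 6.7082 m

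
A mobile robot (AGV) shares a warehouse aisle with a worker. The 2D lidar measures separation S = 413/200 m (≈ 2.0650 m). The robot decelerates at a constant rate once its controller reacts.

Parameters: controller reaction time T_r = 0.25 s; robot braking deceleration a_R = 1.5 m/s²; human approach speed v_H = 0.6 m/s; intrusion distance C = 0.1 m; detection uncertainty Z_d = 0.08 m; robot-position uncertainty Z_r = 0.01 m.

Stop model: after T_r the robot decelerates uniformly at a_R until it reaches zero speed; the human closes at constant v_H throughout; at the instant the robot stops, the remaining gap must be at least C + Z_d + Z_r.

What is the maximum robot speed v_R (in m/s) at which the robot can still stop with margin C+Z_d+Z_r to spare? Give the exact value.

v_R_max = 3/2 m/s = 1.5000 m/s

quadratic (1/3)·v² + (13/20)·v + (-69/40) = 0
  disc = (13/20)² − 4·(1/3)·(-69/40) = 1089/400 ; √disc = 33/20
  v_R = (−(13/20) + 33/20) / (2·(1/3)) = 3/2 m/s
check:
stop time T_s = (3/2)/(3/2) = 1.0000 s
robot in T_r: 1.5000·0.2500 = 0.3750 m
robot covers 1.5000·1.0000 − ½·1.5000·1.0000² = 0.7500 m while stopping
person approaches 0.6000·(0.2500+1.0000) = 0.7500 m
C+Z_d+Z_r = 0.1000+0.0800+0.0100 = 0.1900 m
sum ≈ 0.3750+0.7500+0.7500+0.1900 ≈ 2.0650 m = S ✓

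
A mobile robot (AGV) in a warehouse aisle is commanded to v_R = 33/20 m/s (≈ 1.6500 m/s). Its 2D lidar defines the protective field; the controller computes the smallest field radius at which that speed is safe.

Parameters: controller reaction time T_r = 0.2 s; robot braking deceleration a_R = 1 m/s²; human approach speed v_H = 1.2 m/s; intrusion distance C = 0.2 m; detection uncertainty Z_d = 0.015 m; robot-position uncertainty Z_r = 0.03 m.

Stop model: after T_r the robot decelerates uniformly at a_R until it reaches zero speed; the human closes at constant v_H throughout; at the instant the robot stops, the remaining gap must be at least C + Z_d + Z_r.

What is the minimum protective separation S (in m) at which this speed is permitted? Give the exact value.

S_min = 133/32 m = 4.1562 m

braking lasts T_s = (33/20)/1 = 1.6500 s
reaction-phase robot travel = 1.6500·0.2000 = 0.3300 m
robot covers 1.6500·1.6500 − ½·1.0000·1.6500² = 1.3613 m while stopping
human over T_r+T_s: 1.2000·(0.2000+1.6500) = 2.2200 m
C+Z_d+Z_r = 0.2000+0.0150+0.0300 = 0.2450 m
S_min ≈ 0.3300+1.3613+2.2200+0.2450  ⇒  S_min = 133/32 m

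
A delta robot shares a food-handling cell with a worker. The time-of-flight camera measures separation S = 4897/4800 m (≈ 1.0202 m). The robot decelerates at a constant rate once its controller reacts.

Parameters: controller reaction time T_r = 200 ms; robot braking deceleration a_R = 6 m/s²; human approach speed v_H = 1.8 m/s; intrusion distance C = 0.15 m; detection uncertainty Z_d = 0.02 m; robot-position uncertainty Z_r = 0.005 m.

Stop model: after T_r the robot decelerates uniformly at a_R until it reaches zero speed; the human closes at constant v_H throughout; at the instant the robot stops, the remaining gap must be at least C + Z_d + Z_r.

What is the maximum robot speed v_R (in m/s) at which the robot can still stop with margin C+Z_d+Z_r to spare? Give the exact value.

at the boundary: (1/12)·v² + (1/2)·v + (-2329/4800) = 0
  disc = (1/2)² − 4·(1/12)·(-2329/4800) = 5929/14400 ; √disc = 77/120
  v_R = (−(1/2) + 77/120) / (2·(1/12)) = 17/20 m/s
check:
braking lasts T_s = (17/20)/6 = 0.1417 s
robot in T_r: 0.8500·0.2000 = 0.1700 m
robot covers 0.8500·0.1417 − ½·6.0000·0.1417² = 0.0602 m while stopping
human closes 1.8000·0.3417 = 0.6150 m
margins: 0.1500+0.0200+0.0050 = 0.1750 m
sum ≈ 0.1700+0.0602+0.6150+0.1750 ≈ 1.0202 m = S ✓

v_R_max = 17/20 m/s = 0.8500 m/s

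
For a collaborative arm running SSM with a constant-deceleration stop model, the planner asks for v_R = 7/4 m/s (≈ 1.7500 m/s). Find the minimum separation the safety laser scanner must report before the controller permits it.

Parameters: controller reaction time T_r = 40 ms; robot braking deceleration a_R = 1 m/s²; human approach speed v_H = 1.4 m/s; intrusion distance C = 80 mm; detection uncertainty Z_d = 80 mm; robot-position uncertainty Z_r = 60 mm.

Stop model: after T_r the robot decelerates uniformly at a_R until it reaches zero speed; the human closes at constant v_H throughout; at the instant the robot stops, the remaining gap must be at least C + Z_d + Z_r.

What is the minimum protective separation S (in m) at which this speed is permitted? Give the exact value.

S_min = 17309/4000 m = 4.3273 m

stop time T_s = (7/4)/1 = 1.7500 s
robot in T_r: 1.7500·0.0400 = 0.0700 m
braking distance = 1.7500²/(2·1.0000) = 1.5312 m
human closes 1.4000·1.7900 = 2.5060 m
residual clearance needed = 0.0800+0.0800+0.0600 = 0.2200 m
S_min ≈ 0.0700+1.5312+2.5060+0.2200  ⇒  S_min = 17309/4000 m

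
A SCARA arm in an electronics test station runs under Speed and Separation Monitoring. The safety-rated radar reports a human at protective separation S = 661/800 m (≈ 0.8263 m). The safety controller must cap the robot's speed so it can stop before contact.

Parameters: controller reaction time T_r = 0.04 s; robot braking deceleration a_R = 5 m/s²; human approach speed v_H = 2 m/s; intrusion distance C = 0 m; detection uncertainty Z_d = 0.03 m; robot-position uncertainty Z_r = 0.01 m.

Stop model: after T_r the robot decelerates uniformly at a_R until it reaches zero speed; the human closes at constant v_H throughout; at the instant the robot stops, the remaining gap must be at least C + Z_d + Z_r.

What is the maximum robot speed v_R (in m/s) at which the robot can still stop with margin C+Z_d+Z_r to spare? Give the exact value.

v_R_max = 5/4 m/s = 1.2500 m/s

quadratic (1/10)·v² + (11/25)·v + (-113/160) = 0
  disc = (11/25)² − 4·(1/10)·(-113/160) = 4761/10000 ; √disc = 69/100
  v_R = (−(11/25) + 69/100) / (2·(1/10)) = 5/4 m/s
check:
stop time T_s = (5/4)/5 = 0.2500 s
reaction-phase robot travel = 1.2500·0.0400 = 0.0500 m
robot covers 1.2500·0.2500 − ½·5.0000·0.2500² = 0.1562 m while stopping
human over T_r+T_s: 2.0000·(0.0400+0.2500) = 0.5800 m
residual clearance needed = 0.0000+0.0300+0.0100 = 0.0400 m
sum ≈ 0.0500+0.1562+0.5800+0.0400 ≈ 0.8263 m = S ✓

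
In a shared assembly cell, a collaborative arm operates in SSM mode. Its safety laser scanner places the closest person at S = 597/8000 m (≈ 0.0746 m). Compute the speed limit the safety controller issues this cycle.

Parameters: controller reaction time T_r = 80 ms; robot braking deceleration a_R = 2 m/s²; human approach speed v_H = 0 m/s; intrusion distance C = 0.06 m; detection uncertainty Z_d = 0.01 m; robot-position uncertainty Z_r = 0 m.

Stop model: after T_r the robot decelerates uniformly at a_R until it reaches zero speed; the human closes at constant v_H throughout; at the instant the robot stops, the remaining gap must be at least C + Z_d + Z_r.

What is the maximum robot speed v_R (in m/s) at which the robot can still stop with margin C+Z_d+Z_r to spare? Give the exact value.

v_R_max = 1/20 m/s = 0.0500 m/s

at the boundary: (1/4)·v² + (2/25)·v + (-37/8000) = 0
  disc = (2/25)² − 4·(1/4)·(-37/8000) = 441/40000 ; √disc = 21/200
  v_R = (−(2/25) + 21/200) / (2·(1/4)) = 1/20 m/s
check:
braking lasts T_s = (1/20)/2 = 0.0250 s
robot in T_r: 0.0500·0.0800 = 0.0040 m
robot under decel: 0.0500²/(2·2.0000) = 0.0006 m
person approaches 0.0000·(0.0800+0.0250) = 0.0000 m
C+Z_d+Z_r = 0.0600+0.0100+0.0000 = 0.0700 m
sum ≈ 0.0040+0.0006+0.0000+0.0700 ≈ 0.0746 m = S ✓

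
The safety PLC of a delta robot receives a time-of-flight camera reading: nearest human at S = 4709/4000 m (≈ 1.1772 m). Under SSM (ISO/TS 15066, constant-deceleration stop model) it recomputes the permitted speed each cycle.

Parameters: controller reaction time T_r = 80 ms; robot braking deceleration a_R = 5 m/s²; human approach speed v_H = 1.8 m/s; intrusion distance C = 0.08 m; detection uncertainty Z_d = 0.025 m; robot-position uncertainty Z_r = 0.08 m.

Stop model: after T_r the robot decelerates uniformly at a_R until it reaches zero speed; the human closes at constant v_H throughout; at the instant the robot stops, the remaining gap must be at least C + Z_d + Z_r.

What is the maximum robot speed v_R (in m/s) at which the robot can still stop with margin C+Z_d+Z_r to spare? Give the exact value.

v_R_max = 29/20 m/s = 1.4500 m/s

at the boundary: (1/10)·v² + (11/25)·v + (-3393/4000) = 0
  disc = (11/25)² − 4·(1/10)·(-3393/4000) = 5329/10000 ; √disc = 73/100
  v_R = (−(11/25) + 73/100) / (2·(1/10)) = 29/20 m/s
check:
braking lasts T_s = (29/20)/5 = 0.2900 s
robot in T_r: 1.4500·0.0800 = 0.1160 m
robot covers 1.4500·0.2900 − ½·5.0000·0.2900² = 0.2102 m while stopping
person approaches 1.8000·(0.0800+0.2900) = 0.6660 m
residual clearance needed = 0.0800+0.0250+0.0800 = 0.1850 m
sum ≈ 0.1160+0.2102+0.6660+0.1850 ≈ 1.1772 m = S ✓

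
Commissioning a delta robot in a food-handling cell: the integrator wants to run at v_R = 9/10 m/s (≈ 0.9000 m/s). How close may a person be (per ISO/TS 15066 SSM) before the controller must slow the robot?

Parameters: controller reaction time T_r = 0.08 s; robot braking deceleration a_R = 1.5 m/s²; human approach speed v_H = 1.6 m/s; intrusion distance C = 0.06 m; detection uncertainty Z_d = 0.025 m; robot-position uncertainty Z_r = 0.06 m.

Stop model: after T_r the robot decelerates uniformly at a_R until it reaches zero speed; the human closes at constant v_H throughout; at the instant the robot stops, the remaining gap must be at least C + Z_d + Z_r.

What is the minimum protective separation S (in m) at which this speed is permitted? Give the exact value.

S_min = 63/40 m = 1.5750 m

stop time T_s = (9/10)/(3/2) = 0.6000 s
robot in T_r: 0.9000·0.0800 = 0.0720 m
braking distance = 0.9000²/(2·1.5000) = 0.2700 m
human over T_r+T_s: 1.6000·(0.0800+0.6000) = 1.0880 m
margins: 0.0600+0.0250+0.0600 = 0.1450 m
S_min ≈ 0.0720+0.2700+1.0880+0.1450  ⇒  S_min = 63/40 m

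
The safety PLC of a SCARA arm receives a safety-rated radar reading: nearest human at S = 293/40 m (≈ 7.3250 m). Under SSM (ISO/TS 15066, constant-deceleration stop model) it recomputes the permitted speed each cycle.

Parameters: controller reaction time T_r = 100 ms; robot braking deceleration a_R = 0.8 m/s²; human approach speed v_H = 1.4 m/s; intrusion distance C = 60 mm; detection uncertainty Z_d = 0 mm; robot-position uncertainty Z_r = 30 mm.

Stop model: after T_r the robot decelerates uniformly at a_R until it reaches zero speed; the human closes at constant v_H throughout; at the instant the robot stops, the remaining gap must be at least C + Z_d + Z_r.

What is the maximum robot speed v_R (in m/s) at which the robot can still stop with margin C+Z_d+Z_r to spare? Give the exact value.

v_R_max = 11/5 m/s = 2.2000 m/s

collect terms ⇒ (5/8)·v_R² + (37/20)·v_R + (-1419/200) = 0
  disc = (37/20)² − 4·(5/8)·(-1419/200) = 529/25 ; √disc = 23/5
  v_R = (−(37/20) + 23/5) / (2·(5/8)) = 11/5 m/s
check:
T_s = v_R/a_R = (11/5)/(4/5) = 2.7500 s
robot in T_r: 2.2000·0.1000 = 0.2200 m
braking distance = 2.2000²/(2·0.8000) = 3.0250 m
human over T_r+T_s: 1.4000·(0.1000+2.7500) = 3.9900 m
residual clearance needed = 0.0600+0.0000+0.0300 = 0.0900 m
sum ≈ 0.2200+3.0250+3.9900+0.0900 ≈ 7.3250 m = S ✓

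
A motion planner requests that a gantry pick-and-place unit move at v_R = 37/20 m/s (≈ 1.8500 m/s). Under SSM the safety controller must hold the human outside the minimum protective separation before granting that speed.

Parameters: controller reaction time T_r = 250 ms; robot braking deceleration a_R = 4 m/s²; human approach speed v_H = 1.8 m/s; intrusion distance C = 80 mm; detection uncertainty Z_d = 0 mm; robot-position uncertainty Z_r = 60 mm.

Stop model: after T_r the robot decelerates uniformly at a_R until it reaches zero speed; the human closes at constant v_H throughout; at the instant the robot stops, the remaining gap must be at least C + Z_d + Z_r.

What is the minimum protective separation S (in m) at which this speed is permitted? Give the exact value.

stop time T_s = (37/20)/4 = 0.4625 s
robot in T_r: 1.8500·0.2500 = 0.4625 m
robot under decel: 1.8500²/(2·4.0000) = 0.4278 m
human closes 1.8000·0.7125 = 1.2825 m
margins: 0.0800+0.0000+0.0600 = 0.1400 m
S_min ≈ 0.4625+0.4278+1.2825+0.1400  ⇒  S_min = 7401/3200 m

S_min = 7401/3200 m = 2.3128 m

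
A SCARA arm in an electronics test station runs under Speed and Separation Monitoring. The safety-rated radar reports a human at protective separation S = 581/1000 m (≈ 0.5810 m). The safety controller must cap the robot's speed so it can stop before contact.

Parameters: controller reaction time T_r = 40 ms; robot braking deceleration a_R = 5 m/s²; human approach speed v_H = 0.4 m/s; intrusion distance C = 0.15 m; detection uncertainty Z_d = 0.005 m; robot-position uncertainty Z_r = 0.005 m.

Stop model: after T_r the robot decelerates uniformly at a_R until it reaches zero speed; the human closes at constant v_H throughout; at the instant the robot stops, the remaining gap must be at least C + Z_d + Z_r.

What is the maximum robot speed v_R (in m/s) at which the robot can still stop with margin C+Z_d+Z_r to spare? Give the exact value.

quadratic (1/10)·v² + (3/25)·v + (-81/200) = 0
  disc = (3/25)² − 4·(1/10)·(-81/200) = 441/2500 ; √disc = 21/50
  v_R = (−(3/25) + 21/50) / (2·(1/10)) = 3/2 m/s
check:
braking lasts T_s = (3/2)/5 = 0.3000 s
robot covers v_R·T_r = 1.5000·0.0400 = 0.0600 m before braking
robot covers 1.5000·0.3000 − ½·5.0000·0.3000² = 0.2250 m while stopping
human over T_r+T_s: 0.4000·(0.0400+0.3000) = 0.1360 m
margins: 0.1500+0.0050+0.0050 = 0.1600 m
sum ≈ 0.0600+0.2250+0.1360+0.1600 ≈ 0.5810 m = S ✓

v_R_max = 3/2 m/s = 1.5000 m/s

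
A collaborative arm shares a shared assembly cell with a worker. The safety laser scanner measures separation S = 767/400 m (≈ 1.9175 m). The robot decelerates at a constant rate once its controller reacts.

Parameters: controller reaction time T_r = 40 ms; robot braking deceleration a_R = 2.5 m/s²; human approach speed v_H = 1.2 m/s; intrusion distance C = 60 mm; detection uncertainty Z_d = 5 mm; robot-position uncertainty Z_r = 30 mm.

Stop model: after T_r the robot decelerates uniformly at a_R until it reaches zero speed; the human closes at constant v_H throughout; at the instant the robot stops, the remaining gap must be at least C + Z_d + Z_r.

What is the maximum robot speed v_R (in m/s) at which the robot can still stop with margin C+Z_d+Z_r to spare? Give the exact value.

v_R_max = 39/20 m/s = 1.9500 m/s

at the boundary: (1/5)·v² + (13/25)·v + (-3549/2000) = 0
  disc = (13/25)² − 4·(1/5)·(-3549/2000) = 169/100 ; √disc = 13/10
  v_R = (−(13/25) + 13/10) / (2·(1/5)) = 39/20 m/s
check:
T_s = v_R/a_R = (39/20)/(5/2) = 0.7800 s
reaction-phase robot travel = 1.9500·0.0400 = 0.0780 m
robot under decel: 1.9500²/(2·2.5000) = 0.7605 m
human over T_r+T_s: 1.2000·(0.0400+0.7800) = 0.9840 m
margins: 0.0600+0.0050+0.0300 = 0.0950 m
sum ≈ 0.0780+0.7605+0.9840+0.0950 ≈ 1.9175 m = S ✓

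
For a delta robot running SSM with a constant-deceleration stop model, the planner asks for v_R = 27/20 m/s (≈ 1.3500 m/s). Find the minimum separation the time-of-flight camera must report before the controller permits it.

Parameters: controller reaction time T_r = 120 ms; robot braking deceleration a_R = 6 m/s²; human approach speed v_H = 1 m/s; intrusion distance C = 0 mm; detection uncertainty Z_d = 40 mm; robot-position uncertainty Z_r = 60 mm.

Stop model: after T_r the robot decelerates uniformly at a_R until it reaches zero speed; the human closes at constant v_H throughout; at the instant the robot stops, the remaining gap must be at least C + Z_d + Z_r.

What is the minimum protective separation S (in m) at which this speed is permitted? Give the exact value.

T_s = v_R/a_R = (27/20)/6 = 0.2250 s
robot covers v_R·T_r = 1.3500·0.1200 = 0.1620 m before braking
robot covers 1.3500·0.2250 − ½·6.0000·0.2250² = 0.1519 m while stopping
person approaches 1.0000·(0.1200+0.2250) = 0.3450 m
residual clearance needed = 0.0000+0.0400+0.0600 = 0.1000 m
S_min ≈ 0.1620+0.1519+0.3450+0.1000  ⇒  S_min = 6071/8000 m

S_min = 6071/8000 m = 0.7589 m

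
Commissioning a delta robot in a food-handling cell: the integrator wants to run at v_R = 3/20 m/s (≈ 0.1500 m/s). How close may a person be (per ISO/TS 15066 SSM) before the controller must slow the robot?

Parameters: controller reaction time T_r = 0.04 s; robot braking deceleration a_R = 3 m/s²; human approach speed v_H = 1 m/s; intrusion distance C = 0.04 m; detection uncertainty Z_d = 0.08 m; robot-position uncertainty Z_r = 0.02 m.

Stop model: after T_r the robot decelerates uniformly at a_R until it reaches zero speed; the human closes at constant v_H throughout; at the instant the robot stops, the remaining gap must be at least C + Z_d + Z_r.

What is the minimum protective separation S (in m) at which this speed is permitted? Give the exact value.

S_min = 959/4000 m = 0.2397 m

T_s = v_R/a_R = (3/20)/3 = 0.0500 s
reaction-phase robot travel = 0.1500·0.0400 = 0.0060 m
robot covers 0.1500·0.0500 − ½·3.0000·0.0500² = 0.0037 m while stopping
person approaches 1.0000·(0.0400+0.0500) = 0.0900 m
margins: 0.0400+0.0800+0.0200 = 0.1400 m
S_min ≈ 0.0060+0.0037+0.0900+0.1400  ⇒  S_min = 959/4000 m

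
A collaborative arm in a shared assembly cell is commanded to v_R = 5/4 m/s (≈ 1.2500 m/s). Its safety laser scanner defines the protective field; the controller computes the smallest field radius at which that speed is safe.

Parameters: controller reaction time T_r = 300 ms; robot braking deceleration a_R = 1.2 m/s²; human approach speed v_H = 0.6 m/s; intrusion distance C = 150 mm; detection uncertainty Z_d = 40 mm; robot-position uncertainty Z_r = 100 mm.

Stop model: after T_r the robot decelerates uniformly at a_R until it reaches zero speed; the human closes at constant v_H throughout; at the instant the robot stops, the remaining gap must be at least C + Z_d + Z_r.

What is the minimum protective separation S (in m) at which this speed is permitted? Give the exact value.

S_min = 10181/4800 m = 2.1210 m

braking lasts T_s = (5/4)/(6/5) = 1.0417 s
robot in T_r: 1.2500·0.3000 = 0.3750 m
braking distance = 1.2500²/(2·1.2000) = 0.6510 m
human over T_r+T_s: 0.6000·(0.3000+1.0417) = 0.8050 m
margins: 0.1500+0.0400+0.1000 = 0.2900 m
S_min ≈ 0.3750+0.6510+0.8050+0.2900  ⇒  S_min = 10181/4800 m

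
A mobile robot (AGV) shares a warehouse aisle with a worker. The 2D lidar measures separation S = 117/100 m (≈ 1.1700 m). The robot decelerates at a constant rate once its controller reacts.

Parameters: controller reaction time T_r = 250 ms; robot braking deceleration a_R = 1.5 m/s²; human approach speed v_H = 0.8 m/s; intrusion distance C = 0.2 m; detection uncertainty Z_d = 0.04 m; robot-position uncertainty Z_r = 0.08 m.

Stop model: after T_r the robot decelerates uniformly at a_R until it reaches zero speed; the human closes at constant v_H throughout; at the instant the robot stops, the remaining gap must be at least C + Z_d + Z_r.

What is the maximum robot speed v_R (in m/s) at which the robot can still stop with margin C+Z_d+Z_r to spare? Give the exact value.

v_R_max = 13/20 m/s = 0.6500 m/s

collect terms ⇒ (1/3)·v_R² + (47/60)·v_R + (-13/20) = 0
  disc = (47/60)² − 4·(1/3)·(-13/20) = 5329/3600 ; √disc = 73/60
  v_R = (−(47/60) + 73/60) / (2·(1/3)) = 13/20 m/s
check:
braking lasts T_s = (13/20)/(3/2) = 0.4333 s
reaction-phase robot travel = 0.6500·0.2500 = 0.1625 m
robot covers 0.6500·0.4333 − ½·1.5000·0.4333² = 0.1408 m while stopping
person approaches 0.8000·(0.2500+0.4333) = 0.5467 m
C+Z_d+Z_r = 0.2000+0.0400+0.0800 = 0.3200 m
sum ≈ 0.1625+0.1408+0.5467+0.3200 ≈ 1.1700 m = S ✓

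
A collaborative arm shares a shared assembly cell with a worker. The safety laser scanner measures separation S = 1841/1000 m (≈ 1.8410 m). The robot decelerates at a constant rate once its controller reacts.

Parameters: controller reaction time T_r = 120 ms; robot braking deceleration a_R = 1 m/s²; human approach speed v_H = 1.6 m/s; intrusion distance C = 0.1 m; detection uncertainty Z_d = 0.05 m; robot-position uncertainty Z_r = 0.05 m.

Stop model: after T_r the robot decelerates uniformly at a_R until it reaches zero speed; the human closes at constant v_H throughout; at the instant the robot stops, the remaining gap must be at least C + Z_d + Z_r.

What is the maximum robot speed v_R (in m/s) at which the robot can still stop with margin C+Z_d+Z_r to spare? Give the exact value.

at the boundary: (1/2)·v² + (43/25)·v + (-1449/1000) = 0
  disc = (43/25)² − 4·(1/2)·(-1449/1000) = 14641/2500 ; √disc = 121/50
  v_R = (−(43/25) + 121/50) / (2·(1/2)) = 7/10 m/s
check:
T_s = v_R/a_R = (7/10)/1 = 0.7000 s
reaction-phase robot travel = 0.7000·0.1200 = 0.0840 m
braking distance = 0.7000²/(2·1.0000) = 0.2450 m
human closes 1.6000·0.8200 = 1.3120 m
residual clearance needed = 0.1000+0.0500+0.0500 = 0.2000 m
sum ≈ 0.0840+0.2450+1.3120+0.2000 ≈ 1.8410 m = S ✓

v_R_max = 7/10 m/s = 0.7000 m/s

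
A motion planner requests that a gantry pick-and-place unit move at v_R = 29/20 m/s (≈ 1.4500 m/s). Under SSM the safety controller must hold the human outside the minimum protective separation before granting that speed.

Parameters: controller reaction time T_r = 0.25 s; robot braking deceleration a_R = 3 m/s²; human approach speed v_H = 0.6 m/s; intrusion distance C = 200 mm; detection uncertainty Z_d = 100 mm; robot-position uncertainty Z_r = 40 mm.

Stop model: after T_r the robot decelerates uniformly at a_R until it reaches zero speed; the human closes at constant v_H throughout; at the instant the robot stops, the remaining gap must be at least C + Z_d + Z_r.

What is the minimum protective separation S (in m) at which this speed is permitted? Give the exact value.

S_min = 3583/2400 m = 1.4929 m

stop time T_s = (29/20)/3 = 0.4833 s
reaction-phase robot travel = 1.4500·0.2500 = 0.3625 m
robot covers 1.4500·0.4833 − ½·3.0000·0.4833² = 0.3504 m while stopping
person approaches 0.6000·(0.2500+0.4833) = 0.4400 m
C+Z_d+Z_r = 0.2000+0.1000+0.0400 = 0.3400 m
S_min ≈ 0.3625+0.3504+0.4400+0.3400  ⇒  S_min = 3583/2400 m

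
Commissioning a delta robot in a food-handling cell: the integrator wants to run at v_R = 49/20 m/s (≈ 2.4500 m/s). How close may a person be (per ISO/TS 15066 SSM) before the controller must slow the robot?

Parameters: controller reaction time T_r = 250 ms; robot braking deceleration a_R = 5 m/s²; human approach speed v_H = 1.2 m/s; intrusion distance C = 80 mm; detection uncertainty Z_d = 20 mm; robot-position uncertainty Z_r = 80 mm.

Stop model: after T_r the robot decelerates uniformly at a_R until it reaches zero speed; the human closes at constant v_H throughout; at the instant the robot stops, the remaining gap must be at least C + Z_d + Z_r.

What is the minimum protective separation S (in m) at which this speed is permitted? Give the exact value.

S_min = 9123/4000 m = 2.2807 m

T_s = v_R/a_R = (49/20)/5 = 0.4900 s
robot in T_r: 2.4500·0.2500 = 0.6125 m
robot under decel: 2.4500²/(2·5.0000) = 0.6002 m
human closes 1.2000·0.7400 = 0.8880 m
margins: 0.0800+0.0200+0.0800 = 0.1800 m
S_min ≈ 0.6125+0.6002+0.8880+0.1800  ⇒  S_min = 9123/4000 m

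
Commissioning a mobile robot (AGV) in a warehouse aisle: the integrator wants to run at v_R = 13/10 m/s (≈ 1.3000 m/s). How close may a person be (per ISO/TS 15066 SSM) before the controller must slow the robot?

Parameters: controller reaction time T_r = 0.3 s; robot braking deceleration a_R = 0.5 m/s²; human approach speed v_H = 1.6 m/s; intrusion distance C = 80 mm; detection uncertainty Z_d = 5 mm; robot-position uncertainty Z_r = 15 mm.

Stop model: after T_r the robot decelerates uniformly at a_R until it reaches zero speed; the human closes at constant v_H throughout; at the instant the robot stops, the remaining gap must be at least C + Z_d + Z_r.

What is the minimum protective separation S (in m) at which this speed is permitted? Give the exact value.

S_min = 341/50 m = 6.8200 m

T_s = v_R/a_R = (13/10)/(1/2) = 2.6000 s
reaction-phase robot travel = 1.3000·0.3000 = 0.3900 m
robot under decel: 1.3000²/(2·0.5000) = 1.6900 m
human over T_r+T_s: 1.6000·(0.3000+2.6000) = 4.6400 m
C+Z_d+Z_r = 0.0800+0.0050+0.0150 = 0.1000 m
S_min ≈ 0.3900+1.6900+4.6400+0.1000  ⇒  S_min = 341/50 m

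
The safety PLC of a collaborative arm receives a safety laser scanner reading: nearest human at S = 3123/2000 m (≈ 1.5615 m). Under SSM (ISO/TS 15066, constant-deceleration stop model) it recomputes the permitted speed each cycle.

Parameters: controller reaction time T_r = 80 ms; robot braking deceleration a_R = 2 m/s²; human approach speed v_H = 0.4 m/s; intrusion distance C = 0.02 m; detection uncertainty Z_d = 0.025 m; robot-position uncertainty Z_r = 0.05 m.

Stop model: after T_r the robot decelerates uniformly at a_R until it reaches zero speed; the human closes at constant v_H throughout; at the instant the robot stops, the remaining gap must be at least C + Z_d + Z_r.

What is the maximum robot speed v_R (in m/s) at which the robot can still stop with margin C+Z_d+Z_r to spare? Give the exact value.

v_R_max = 19/10 m/s = 1.9000 m/s

collect terms ⇒ (1/4)·v_R² + (7/25)·v_R + (-2869/2000) = 0
  disc = (7/25)² − 4·(1/4)·(-2869/2000) = 15129/10000 ; √disc = 123/100
  v_R = (−(7/25) + 123/100) / (2·(1/4)) = 19/10 m/s
check:
T_s = v_R/a_R = (19/10)/2 = 0.9500 s
robot covers v_R·T_r = 1.9000·0.0800 = 0.1520 m before braking
robot covers 1.9000·0.9500 − ½·2.0000·0.9500² = 0.9025 m while stopping
human over T_r+T_s: 0.4000·(0.0800+0.9500) = 0.4120 m
C+Z_d+Z_r = 0.0200+0.0250+0.0500 = 0.0950 m
sum ≈ 0.1520+0.9025+0.4120+0.0950 ≈ 1.5615 m = S ✓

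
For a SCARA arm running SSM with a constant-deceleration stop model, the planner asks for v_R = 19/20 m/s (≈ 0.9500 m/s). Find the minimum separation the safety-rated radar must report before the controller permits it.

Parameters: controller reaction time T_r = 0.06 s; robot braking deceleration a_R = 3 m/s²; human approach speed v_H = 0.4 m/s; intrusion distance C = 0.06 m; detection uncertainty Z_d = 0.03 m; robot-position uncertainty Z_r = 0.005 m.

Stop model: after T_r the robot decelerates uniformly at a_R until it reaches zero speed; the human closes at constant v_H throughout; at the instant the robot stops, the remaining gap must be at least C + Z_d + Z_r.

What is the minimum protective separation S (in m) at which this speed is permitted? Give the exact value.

T_s = v_R/a_R = (19/20)/3 = 0.3167 s
robot in T_r: 0.9500·0.0600 = 0.0570 m
braking distance = 0.9500²/(2·3.0000) = 0.1504 m
person approaches 0.4000·(0.0600+0.3167) = 0.1507 m
C+Z_d+Z_r = 0.0600+0.0300+0.0050 = 0.0950 m
S_min ≈ 0.0570+0.1504+0.1507+0.0950  ⇒  S_min = 5437/12000 m

S_min = 5437/12000 m = 0.4531 m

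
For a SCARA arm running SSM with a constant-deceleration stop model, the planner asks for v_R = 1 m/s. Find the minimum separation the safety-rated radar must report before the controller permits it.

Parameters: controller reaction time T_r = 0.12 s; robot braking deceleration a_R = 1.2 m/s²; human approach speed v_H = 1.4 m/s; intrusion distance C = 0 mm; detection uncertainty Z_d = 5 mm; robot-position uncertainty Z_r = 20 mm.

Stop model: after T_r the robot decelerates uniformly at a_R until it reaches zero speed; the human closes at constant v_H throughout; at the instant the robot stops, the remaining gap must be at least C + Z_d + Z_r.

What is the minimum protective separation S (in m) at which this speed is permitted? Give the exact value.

S_min = 5689/3000 m = 1.8963 m

stop time T_s = 1/(6/5) = 0.8333 s
reaction-phase robot travel = 1.0000·0.1200 = 0.1200 m
braking distance = 1.0000²/(2·1.2000) = 0.4167 m
person approaches 1.4000·(0.1200+0.8333) = 1.3347 m
residual clearance needed = 0.0000+0.0050+0.0200 = 0.0250 m
S_min ≈ 0.1200+0.4167+1.3347+0.0250  ⇒  S_min = 5689/3000 m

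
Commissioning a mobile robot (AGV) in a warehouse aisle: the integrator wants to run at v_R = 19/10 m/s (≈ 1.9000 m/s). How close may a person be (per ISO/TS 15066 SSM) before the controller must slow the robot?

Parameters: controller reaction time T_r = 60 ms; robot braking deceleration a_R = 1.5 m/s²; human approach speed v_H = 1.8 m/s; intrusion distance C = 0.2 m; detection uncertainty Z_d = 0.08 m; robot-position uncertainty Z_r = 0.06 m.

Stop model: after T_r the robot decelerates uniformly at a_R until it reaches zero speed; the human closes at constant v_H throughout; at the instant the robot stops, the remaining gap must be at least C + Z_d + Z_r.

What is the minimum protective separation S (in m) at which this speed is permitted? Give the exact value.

braking lasts T_s = (19/10)/(3/2) = 1.2667 s
reaction-phase robot travel = 1.9000·0.0600 = 0.1140 m
robot under decel: 1.9000²/(2·1.5000) = 1.2033 m
person approaches 1.8000·(0.0600+1.2667) = 2.3880 m
C+Z_d+Z_r = 0.2000+0.0800+0.0600 = 0.3400 m
S_min ≈ 0.1140+1.2033+2.3880+0.3400  ⇒  S_min = 1517/375 m

S_min = 1517/375 m = 4.0453 m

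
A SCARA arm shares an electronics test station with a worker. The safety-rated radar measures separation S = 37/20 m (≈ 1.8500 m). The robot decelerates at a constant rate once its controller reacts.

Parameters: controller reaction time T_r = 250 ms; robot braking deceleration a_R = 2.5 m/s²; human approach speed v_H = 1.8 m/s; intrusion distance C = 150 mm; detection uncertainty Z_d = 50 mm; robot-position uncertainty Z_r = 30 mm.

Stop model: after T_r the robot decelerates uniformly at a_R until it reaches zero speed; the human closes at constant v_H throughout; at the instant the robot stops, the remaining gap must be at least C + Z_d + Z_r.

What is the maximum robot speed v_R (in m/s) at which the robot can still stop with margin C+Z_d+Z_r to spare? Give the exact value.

collect terms ⇒ (1/5)·v_R² + (97/100)·v_R + (-117/100) = 0
  disc = (97/100)² − 4·(1/5)·(-117/100) = 18769/10000 ; √disc = 137/100
  v_R = (−(97/100) + 137/100) / (2·(1/5)) = 1 m/s
check:
stop time T_s = 1/(5/2) = 0.4000 s
robot covers v_R·T_r = 1.0000·0.2500 = 0.2500 m before braking
braking distance = 1.0000²/(2·2.5000) = 0.2000 m
human over T_r+T_s: 1.8000·(0.2500+0.4000) = 1.1700 m
C+Z_d+Z_r = 0.1500+0.0500+0.0300 = 0.2300 m
sum ≈ 0.2500+0.2000+1.1700+0.2300 ≈ 1.8500 m = S ✓

v_R_max = 1 m/s = 1.0000 m/s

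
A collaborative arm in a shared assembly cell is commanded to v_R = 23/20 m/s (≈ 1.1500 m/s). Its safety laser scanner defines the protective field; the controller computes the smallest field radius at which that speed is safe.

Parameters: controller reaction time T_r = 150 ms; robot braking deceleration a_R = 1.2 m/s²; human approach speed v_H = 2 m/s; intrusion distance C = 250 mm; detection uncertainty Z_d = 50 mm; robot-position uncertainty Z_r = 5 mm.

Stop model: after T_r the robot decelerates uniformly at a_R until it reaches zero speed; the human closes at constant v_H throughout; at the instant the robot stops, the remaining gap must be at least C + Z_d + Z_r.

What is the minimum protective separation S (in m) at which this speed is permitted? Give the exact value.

S_min = 15577/4800 m = 3.2452 m

braking lasts T_s = (23/20)/(6/5) = 0.9583 s
reaction-phase robot travel = 1.1500·0.1500 = 0.1725 m
braking distance = 1.1500²/(2·1.2000) = 0.5510 m
human closes 2.0000·1.1083 = 2.2167 m
margins: 0.2500+0.0500+0.0050 = 0.3050 m
S_min ≈ 0.1725+0.5510+2.2167+0.3050  ⇒  S_min = 15577/4800 m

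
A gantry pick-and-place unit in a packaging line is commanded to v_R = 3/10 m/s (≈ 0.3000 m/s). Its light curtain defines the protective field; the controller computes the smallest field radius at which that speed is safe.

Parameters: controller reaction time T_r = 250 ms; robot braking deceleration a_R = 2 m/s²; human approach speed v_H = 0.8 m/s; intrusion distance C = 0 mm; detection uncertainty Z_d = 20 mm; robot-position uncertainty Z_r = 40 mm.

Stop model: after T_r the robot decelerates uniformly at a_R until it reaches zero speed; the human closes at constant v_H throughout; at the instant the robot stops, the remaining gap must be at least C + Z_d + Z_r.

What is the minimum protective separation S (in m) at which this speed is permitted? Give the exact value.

S_min = 191/400 m = 0.4775 m

braking lasts T_s = (3/10)/2 = 0.1500 s
reaction-phase robot travel = 0.3000·0.2500 = 0.0750 m
robot covers 0.3000·0.1500 − ½·2.0000·0.1500² = 0.0225 m while stopping
human over T_r+T_s: 0.8000·(0.2500+0.1500) = 0.3200 m
residual clearance needed = 0.0000+0.0200+0.0400 = 0.0600 m
S_min ≈ 0.0750+0.0225+0.3200+0.0600  ⇒  S_min = 191/400 m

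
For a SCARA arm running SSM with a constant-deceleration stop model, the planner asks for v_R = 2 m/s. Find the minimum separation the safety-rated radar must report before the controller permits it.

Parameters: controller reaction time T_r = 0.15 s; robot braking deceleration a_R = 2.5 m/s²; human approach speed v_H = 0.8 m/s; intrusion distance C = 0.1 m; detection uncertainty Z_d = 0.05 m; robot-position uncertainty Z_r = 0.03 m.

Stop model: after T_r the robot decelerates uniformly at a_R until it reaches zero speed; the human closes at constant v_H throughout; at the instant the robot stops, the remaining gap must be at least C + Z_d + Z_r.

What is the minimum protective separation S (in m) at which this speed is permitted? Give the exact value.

S_min = 51/25 m = 2.0400 m

T_s = v_R/a_R = 2/(5/2) = 0.8000 s
robot in T_r: 2.0000·0.1500 = 0.3000 m
braking distance = 2.0000²/(2·2.5000) = 0.8000 m
person approaches 0.8000·(0.1500+0.8000) = 0.7600 m
residual clearance needed = 0.1000+0.0500+0.0300 = 0.1800 m
S_min ≈ 0.3000+0.8000+0.7600+0.1800  ⇒  S_min = 51/25 m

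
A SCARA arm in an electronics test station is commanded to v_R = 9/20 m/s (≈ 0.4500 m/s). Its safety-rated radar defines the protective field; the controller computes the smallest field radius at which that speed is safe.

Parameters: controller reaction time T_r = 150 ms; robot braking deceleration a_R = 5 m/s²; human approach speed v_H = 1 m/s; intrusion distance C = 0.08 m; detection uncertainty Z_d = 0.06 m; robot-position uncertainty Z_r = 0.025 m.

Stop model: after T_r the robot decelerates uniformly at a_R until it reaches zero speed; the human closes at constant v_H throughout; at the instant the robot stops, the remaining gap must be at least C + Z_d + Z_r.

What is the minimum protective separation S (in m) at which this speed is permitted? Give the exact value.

S_min = 1971/4000 m = 0.4928 m

stop time T_s = (9/20)/5 = 0.0900 s
reaction-phase robot travel = 0.4500·0.1500 = 0.0675 m
braking distance = 0.4500²/(2·5.0000) = 0.0203 m
human over T_r+T_s: 1.0000·(0.1500+0.0900) = 0.2400 m
margins: 0.0800+0.0600+0.0250 = 0.1650 m
S_min ≈ 0.0675+0.0203+0.2400+0.1650  ⇒  S_min = 1971/4000 m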